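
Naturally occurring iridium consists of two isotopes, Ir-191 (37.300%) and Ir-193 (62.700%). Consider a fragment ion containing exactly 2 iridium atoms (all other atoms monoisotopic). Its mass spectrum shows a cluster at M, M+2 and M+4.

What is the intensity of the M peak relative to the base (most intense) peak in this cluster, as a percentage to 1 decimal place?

Binomial terms of (0.37300 + 0.62700)^2: M 0.1391, M+2 0.4677, M+4 0.3931 → M+2 is the base peak.
P(M+2) = C(2,1) × 0.37300^1 × 0.62700^1 = 2 × 0.3730 × 0.6270 = 0.467742 (base)
P(M) = C(2,0) × 0.37300^2 × 0.62700^0 = 1 × 0.139129 × 1.0000 = 0.139129
Relative intensity = 0.139129 / 0.467742 × 100 = 29.7

29.7%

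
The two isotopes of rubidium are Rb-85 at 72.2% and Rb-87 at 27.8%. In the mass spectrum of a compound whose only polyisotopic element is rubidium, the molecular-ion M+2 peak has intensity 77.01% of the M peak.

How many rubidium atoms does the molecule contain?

2

The M+2/M ratio from n Rb atoms is n · q/p = n · 0.278/0.722.
n = 0.7701 × 0.722/0.278 = 2.00 ≈ 2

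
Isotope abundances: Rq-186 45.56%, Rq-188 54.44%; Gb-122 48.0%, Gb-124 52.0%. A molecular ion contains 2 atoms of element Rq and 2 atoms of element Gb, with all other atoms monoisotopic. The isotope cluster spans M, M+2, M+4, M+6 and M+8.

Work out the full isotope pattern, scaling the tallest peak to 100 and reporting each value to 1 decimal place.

Element Rq pattern (n=2): 0.20757136 : 0.49605728 : 0.29637136
Element Gb pattern (n=2): 0.2304 : 0.4992 : 0.2704
Convolve the two distributions (both contribute in 2-u steps):
  M: 0.20757136×0.2304 = 0.047824
  M+2: 0.20757136×0.4992 + 0.49605728×0.2304 = 0.217911
  M+4: 0.20757136×0.2704 + 0.49605728×0.4992 + 0.29637136×0.2304 = 0.372043
  M+6: 0.49605728×0.2704 + 0.29637136×0.4992 = 0.282082
  M+8: 0.29637136×0.2704 = 0.080139
Scale to base peak (0.372043) = 100: 12.9 : 58.6 : 100.0 : 75.8 : 21.5

12.9 : 58.6 : 100.0 : 75.8 : 21.5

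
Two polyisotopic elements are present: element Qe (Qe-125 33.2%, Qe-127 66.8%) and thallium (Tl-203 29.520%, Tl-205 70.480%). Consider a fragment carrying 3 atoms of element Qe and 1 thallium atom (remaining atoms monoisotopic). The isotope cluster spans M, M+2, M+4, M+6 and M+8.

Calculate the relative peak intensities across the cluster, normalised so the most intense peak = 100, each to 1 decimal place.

2.7 : 22.7 : 71.5 : 100.0 : 52.4

Element Qe pattern (n=3): 0.03659437 : 0.2208889 : 0.4444391 : 0.29807763
Thallium pattern (n=1): 0.2952 : 0.7048
Convolve the two distributions (both contribute in 2-u steps):
  M: 0.03659437×0.2952 = 0.010803
  M+2: 0.03659437×0.7048 + 0.2208889×0.2952 = 0.090998
  M+4: 0.2208889×0.7048 + 0.4444391×0.2952 = 0.286881
  M+6: 0.4444391×0.7048 + 0.29807763×0.2952 = 0.401233
  M+8: 0.29807763×0.7048 = 0.210085
Scale to base peak (0.401233) = 100: 2.7 : 22.7 : 71.5 : 100.0 : 52.4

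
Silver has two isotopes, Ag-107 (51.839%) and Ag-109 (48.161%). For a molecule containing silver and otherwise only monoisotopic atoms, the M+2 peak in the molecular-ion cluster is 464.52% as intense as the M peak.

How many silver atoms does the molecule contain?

With n Ag atoms, P(M+2)/P(M) = C(n,1)·p^(n−1)q / p^n = n·q/p = n · 0.48161/0.51839.
n = 4.6452 × 0.51839/0.48161 = 5.00 ≈ 5

5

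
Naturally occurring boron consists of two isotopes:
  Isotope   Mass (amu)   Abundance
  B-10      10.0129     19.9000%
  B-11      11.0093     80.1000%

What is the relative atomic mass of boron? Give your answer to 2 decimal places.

10.81 amu

The abundance-weighted mean is 0.199000 × 10.0129 + 0.801000 × 11.0093
= 1.99257 + 8.81845 = 10.81102 amu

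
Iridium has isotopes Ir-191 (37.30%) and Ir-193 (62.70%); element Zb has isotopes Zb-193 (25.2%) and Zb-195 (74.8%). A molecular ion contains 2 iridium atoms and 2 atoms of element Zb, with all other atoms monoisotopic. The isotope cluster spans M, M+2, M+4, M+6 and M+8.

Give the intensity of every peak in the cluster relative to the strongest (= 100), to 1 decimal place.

Iridium pattern (n=2): 0.139129 : 0.467742 : 0.393129
Element Zb pattern (n=2): 0.063504 : 0.376992 : 0.559504
Convolve the two distributions (both contribute in 2-u steps):
  M: 0.139129×0.063504 = 0.008835
  M+2: 0.139129×0.376992 + 0.467742×0.063504 = 0.082154
  M+4: 0.139129×0.559504 + 0.467742×0.376992 + 0.393129×0.063504 = 0.279143
  M+6: 0.467742×0.559504 + 0.393129×0.376992 = 0.409910
  M+8: 0.393129×0.559504 = 0.219957
Scale to base peak (0.409910) = 100: 2.2 : 20.0 : 68.1 : 100.0 : 53.7

2.2 : 20.0 : 68.1 : 100.0 : 53.7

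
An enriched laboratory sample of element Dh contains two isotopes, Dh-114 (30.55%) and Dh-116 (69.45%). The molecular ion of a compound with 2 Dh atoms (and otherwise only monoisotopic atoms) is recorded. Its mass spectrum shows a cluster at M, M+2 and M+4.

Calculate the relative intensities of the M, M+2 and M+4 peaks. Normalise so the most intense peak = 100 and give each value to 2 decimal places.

19.35 : 87.98 : 100.00

Expanding (0.3055 + 0.6945)^2:
P(M) = 0.3055^2 = 0.093330
P(M+2) = 2 × 0.3055^1 × 0.6945^1 = 0.424339
P(M+4) = 0.6945^2 = 0.482330
The M+4 peak is largest (0.482330); scaling to 100 gives 19.35 : 87.98 : 100.00.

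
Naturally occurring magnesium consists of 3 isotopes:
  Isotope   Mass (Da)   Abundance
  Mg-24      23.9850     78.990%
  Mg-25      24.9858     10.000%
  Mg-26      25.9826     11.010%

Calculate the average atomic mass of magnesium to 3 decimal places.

24.305 Da

Ar = Σ fᵢ·mᵢ = 0.78990 × 23.9850 + 0.10000 × 24.9858 + 0.11010 × 25.9826
= 18.94575 + 2.49858 + 2.86068 = 24.30501 Da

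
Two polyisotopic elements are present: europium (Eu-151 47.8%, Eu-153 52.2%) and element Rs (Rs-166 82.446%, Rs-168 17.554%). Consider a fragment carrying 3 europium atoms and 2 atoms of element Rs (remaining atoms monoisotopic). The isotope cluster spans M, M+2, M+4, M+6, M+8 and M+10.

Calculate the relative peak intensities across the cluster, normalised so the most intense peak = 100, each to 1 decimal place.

Europium pattern (n=3): 0.10921535 : 0.35780594 : 0.39074206 : 0.14223665
Element Rs pattern (n=2): 0.67973429 : 0.28945142 : 0.03081429
Convolve the two distributions (both contribute in 2-u steps):
  M: 0.10921535×0.67973429 = 0.074237
  M+2: 0.10921535×0.28945142 + 0.35780594×0.67973429 = 0.274826
  M+4: 0.10921535×0.03081429 + 0.35780594×0.28945142 + 0.39074206×0.67973429 = 0.372534
  M+6: 0.35780594×0.03081429 + 0.39074206×0.28945142 + 0.14223665×0.67973429 = 0.220810
  M+8: 0.39074206×0.03081429 + 0.14223665×0.28945142 = 0.053211
  M+10: 0.14223665×0.03081429 = 0.004383
Scale to base peak (0.372534) = 100: 19.9 : 73.8 : 100.0 : 59.3 : 14.3 : 1.2

19.9 : 73.8 : 100.0 : 59.3 : 14.3 : 1.2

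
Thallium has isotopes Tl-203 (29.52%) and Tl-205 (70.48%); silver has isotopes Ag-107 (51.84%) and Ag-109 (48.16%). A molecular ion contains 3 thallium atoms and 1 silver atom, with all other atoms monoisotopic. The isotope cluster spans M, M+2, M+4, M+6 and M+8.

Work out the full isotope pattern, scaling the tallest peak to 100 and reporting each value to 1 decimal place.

Thallium pattern (n=3): 0.02572463 : 0.18425524 : 0.43991564 : 0.35010449
Silver pattern (n=1): 0.5184 : 0.4816
Convolve the two distributions (both contribute in 2-u steps):
  M: 0.02572463×0.5184 = 0.013336
  M+2: 0.02572463×0.4816 + 0.18425524×0.5184 = 0.107907
  M+4: 0.18425524×0.4816 + 0.43991564×0.5184 = 0.316790
  M+6: 0.43991564×0.4816 + 0.35010449×0.5184 = 0.393358
  M+8: 0.35010449×0.4816 = 0.168610
Scale to base peak (0.393358) = 100: 3.4 : 27.4 : 80.5 : 100.0 : 42.9

3.4 : 27.4 : 80.5 : 100.0 : 42.9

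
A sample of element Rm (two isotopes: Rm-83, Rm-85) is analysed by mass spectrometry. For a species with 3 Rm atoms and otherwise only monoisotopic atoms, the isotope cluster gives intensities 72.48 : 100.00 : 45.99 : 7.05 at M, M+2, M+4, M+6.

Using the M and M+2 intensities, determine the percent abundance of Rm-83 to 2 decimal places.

Let p = fractional abundance of Rm-83. I(M+2)/I(M) = [C(3,1)·p^2·(1−p)] / p^3 = 3·(1−p)/p = 100.00/72.48 = 1.3797
(1−p)/p = 1.3797/3 = 0.4599  ⇒  p = 1/(1 + 0.4599) = 0.6850
Rm-83: 68.50%, Rm-85: 31.50%.

68.50%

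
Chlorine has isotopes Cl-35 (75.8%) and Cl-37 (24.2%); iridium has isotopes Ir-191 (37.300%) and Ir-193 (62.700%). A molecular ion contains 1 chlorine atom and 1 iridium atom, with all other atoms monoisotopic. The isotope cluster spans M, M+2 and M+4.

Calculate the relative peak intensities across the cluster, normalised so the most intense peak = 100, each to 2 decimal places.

49.99 : 100.00 : 26.83

Chlorine pattern (n=1): 0.7580 : 0.2420
Iridium pattern (n=1): 0.3730 : 0.6270
Convolve the two distributions (both contribute in 2-u steps):
  M: 0.7580×0.3730 = 0.282734
  M+2: 0.7580×0.6270 + 0.2420×0.3730 = 0.565532
  M+4: 0.2420×0.6270 = 0.151734
Scale to base peak (0.565532) = 100: 49.99 : 100.00 : 26.83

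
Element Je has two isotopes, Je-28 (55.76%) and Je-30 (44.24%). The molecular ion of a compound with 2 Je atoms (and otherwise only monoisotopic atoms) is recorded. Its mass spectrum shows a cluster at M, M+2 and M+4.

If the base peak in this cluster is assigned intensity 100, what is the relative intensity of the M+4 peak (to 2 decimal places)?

39.67

Binomial terms of (0.5576 + 0.4424)^2: M 0.3109, M+2 0.4934, M+4 0.1957 → M+2 is the base peak.
P(M+2) = C(2,1) × 0.5576^1 × 0.4424^1 = 2 × 0.5576 × 0.4424 = 0.493364 (base)
P(M+4) = C(2,2) × 0.5576^0 × 0.4424^2 = 1 × 1.0000 × 0.19571776 = 0.195718
Relative intensity = 0.195718 / 0.493364 × 100 = 39.67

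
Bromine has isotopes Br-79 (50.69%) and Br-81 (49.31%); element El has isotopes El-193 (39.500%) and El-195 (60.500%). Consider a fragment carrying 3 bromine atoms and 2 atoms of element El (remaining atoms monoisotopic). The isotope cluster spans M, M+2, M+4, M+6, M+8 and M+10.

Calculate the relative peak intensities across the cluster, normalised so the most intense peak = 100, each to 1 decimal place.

Bromine pattern (n=3): 0.13024674 : 0.3801026 : 0.36975457 : 0.11989609
Element El pattern (n=2): 0.156025 : 0.47795 : 0.366025
Convolve the two distributions (both contribute in 2-u steps):
  M: 0.13024674×0.156025 = 0.020322
  M+2: 0.13024674×0.47795 + 0.3801026×0.156025 = 0.121557
  M+4: 0.13024674×0.366025 + 0.3801026×0.47795 + 0.36975457×0.156025 = 0.287035
  M+6: 0.3801026×0.366025 + 0.36975457×0.47795 + 0.11989609×0.156025 = 0.334558
  M+8: 0.36975457×0.366025 + 0.11989609×0.47795 = 0.192644
  M+10: 0.11989609×0.366025 = 0.043885
Scale to base peak (0.334558) = 100: 6.1 : 36.3 : 85.8 : 100.0 : 57.6 : 13.1

6.1 : 36.3 : 85.8 : 100.0 : 57.6 : 13.1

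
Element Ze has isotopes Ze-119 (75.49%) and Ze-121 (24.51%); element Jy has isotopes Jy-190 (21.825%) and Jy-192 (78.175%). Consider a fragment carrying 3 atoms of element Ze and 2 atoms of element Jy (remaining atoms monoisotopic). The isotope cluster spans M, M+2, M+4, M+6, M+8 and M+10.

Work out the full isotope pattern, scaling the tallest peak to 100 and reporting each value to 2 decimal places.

4.97 : 40.44 : 100.00 : 73.53 : 21.38 : 2.18

Element Ze pattern (n=3): 0.43019789 : 0.41902836 : 0.13604961 : 0.01472414
Element Jy pattern (n=2): 0.04763306 : 0.34123387 : 0.61113306
Convolve the two distributions (both contribute in 2-u steps):
  M: 0.43019789×0.04763306 = 0.020492
  M+2: 0.43019789×0.34123387 + 0.41902836×0.04763306 = 0.166758
  M+4: 0.43019789×0.61113306 + 0.41902836×0.34123387 + 0.13604961×0.04763306 = 0.412375
  M+6: 0.41902836×0.61113306 + 0.13604961×0.34123387 + 0.01472414×0.04763306 = 0.303208
  M+8: 0.13604961×0.61113306 + 0.01472414×0.34123387 = 0.088169
  M+10: 0.01472414×0.61113306 = 0.008998
Scale to base peak (0.412375) = 100: 4.97 : 40.44 : 100.00 : 73.53 : 21.38 : 2.18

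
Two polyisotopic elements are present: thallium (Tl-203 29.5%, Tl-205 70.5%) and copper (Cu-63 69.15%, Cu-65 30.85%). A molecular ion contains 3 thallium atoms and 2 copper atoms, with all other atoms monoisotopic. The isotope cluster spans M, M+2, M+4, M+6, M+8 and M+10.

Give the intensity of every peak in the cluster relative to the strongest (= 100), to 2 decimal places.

Thallium pattern (n=3): 0.02567237 : 0.18405787 : 0.43986713 : 0.35040263
Copper pattern (n=2): 0.47817225 : 0.4266555 : 0.09517225
Convolve the two distributions (both contribute in 2-u steps):
  M: 0.02567237×0.47817225 = 0.012276
  M+2: 0.02567237×0.4266555 + 0.18405787×0.47817225 = 0.098965
  M+4: 0.02567237×0.09517225 + 0.18405787×0.4266555 + 0.43986713×0.47817225 = 0.291305
  M+6: 0.18405787×0.09517225 + 0.43986713×0.4266555 + 0.35040263×0.47817225 = 0.372742
  M+8: 0.43986713×0.09517225 + 0.35040263×0.4266555 = 0.191364
  M+10: 0.35040263×0.09517225 = 0.033349
Scale to base peak (0.372742) = 100: 3.29 : 26.55 : 78.15 : 100.00 : 51.34 : 8.95

3.29 : 26.55 : 78.15 : 100.00 : 51.34 : 8.95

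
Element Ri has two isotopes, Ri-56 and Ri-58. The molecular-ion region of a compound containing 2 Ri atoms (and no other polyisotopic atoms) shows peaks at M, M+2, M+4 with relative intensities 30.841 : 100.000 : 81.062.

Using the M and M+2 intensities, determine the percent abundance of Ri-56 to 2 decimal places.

38.15%

Write p for the Ri-56 fraction. I(M+2)/I(M) = [C(2,1)·p^1·(1−p)] / p^2 = 2·(1−p)/p = 100.000/30.841 = 3.2424
(1−p)/p = 3.2424/2 = 1.6212  ⇒  p = 1/(1 + 1.6212) = 0.3815
Ri-56: 38.15%, Ri-58: 61.85%.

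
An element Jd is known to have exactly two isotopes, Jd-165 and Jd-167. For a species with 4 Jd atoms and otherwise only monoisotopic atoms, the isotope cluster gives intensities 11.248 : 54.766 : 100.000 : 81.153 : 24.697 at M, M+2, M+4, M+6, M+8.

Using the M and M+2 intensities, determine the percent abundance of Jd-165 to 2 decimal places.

45.10%

If p is the fraction of Jd that is Jd-165, then I(M+2)/I(M) = [C(4,1)·p^3·(1−p)] / p^4 = 4·(1−p)/p = 54.766/11.248 = 4.8690
(1−p)/p = 4.8690/4 = 1.2172  ⇒  p = 1/(1 + 1.2172) = 0.4510
Jd-165: 45.10%, Jd-167: 54.90%.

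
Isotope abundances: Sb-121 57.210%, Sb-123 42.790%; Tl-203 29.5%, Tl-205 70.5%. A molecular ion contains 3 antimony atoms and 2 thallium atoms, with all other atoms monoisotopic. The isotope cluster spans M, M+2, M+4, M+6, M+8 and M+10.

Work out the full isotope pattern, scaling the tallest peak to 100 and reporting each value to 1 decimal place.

Antimony pattern (n=3): 0.18724742 : 0.42015297 : 0.3142518 : 0.07834781
Thallium pattern (n=2): 0.087025 : 0.41595 : 0.497025
Convolve the two distributions (both contribute in 2-u steps):
  M: 0.18724742×0.087025 = 0.016295
  M+2: 0.18724742×0.41595 + 0.42015297×0.087025 = 0.114449
  M+4: 0.18724742×0.497025 + 0.42015297×0.41595 + 0.3142518×0.087025 = 0.295177
  M+6: 0.42015297×0.497025 + 0.3142518×0.41595 + 0.07834781×0.087025 = 0.346358
  M+8: 0.3142518×0.497025 + 0.07834781×0.41595 = 0.188780
  M+10: 0.07834781×0.497025 = 0.038941
Scale to base peak (0.346358) = 100: 4.7 : 33.0 : 85.2 : 100.0 : 54.5 : 11.2

4.7 : 33.0 : 85.2 : 100.0 : 54.5 : 11.2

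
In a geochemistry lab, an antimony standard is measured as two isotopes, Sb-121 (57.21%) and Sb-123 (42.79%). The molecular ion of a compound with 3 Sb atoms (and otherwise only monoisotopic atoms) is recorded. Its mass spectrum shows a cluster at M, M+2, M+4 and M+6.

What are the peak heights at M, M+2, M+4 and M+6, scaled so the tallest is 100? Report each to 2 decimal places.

44.57 : 100.00 : 74.79 : 18.65

Expanding (0.5721 + 0.4279)^3:
P(M) = 0.5721^3 = 0.187247
P(M+2) = 3 × 0.5721^2 × 0.4279^1 = 0.420153
P(M+4) = 3 × 0.5721^1 × 0.4279^2 = 0.314252
P(M+6) = 0.4279^3 = 0.078348
The M+2 peak is largest (0.420153); scaling to 100 gives 44.57 : 100.00 : 74.79 : 18.65.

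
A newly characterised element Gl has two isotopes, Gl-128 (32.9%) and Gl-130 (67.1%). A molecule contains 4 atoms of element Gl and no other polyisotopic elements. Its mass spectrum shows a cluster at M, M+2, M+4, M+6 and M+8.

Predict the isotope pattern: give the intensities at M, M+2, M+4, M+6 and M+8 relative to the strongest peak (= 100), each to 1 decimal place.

2.9 : 24.0 : 73.5 : 100.0 : 51.0

The 4 Gl atoms are independent, so intensities follow the terms of (0.329 + 0.671)^4.
P(M) = 0.329^4 = 0.011716
P(M+2) = 4 × 0.329^3 × 0.671^1 = 0.095581
P(M+4) = 6 × 0.329^2 × 0.671^2 = 0.292407
P(M+6) = 4 × 0.329^1 × 0.671^3 = 0.397579
P(M+8) = 0.671^4 = 0.202717
The M+6 peak is largest (0.397579); scaling to 100 gives 2.9 : 24.0 : 73.5 : 100.0 : 51.0.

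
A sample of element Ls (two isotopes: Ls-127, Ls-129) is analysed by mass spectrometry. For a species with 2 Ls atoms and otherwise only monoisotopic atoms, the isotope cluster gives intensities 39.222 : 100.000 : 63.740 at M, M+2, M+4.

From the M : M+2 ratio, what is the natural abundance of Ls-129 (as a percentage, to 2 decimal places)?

Write p for the Ls-127 fraction. I(M+2)/I(M) = [C(2,1)·p^1·(1−p)] / p^2 = 2·(1−p)/p = 100.000/39.222 = 2.5496
(1−p)/p = 2.5496/2 = 1.2748  ⇒  p = 1/(1 + 1.2748) = 0.4396
Ls-127: 43.96%, Ls-129: 56.04%.

56.04%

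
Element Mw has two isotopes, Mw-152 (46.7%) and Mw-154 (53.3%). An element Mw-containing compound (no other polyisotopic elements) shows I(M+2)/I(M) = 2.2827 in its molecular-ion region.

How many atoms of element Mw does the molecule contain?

The M+2/M ratio from n Mw atoms is n · q/p = n · 0.533/0.467.
n = 2.2827 × 0.467/0.533 = 2.00 ≈ 2

2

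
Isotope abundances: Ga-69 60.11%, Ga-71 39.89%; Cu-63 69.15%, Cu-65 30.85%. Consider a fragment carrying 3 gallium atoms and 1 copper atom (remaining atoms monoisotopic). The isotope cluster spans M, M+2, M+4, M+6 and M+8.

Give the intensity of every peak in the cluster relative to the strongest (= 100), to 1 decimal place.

41.0 : 100.0 : 90.7 : 36.2 : 5.4

Gallium pattern (n=3): 0.21719018 : 0.43239309 : 0.28694328 : 0.06347345
Copper pattern (n=1): 0.6915 : 0.3085
Convolve the two distributions (both contribute in 2-u steps):
  M: 0.21719018×0.6915 = 0.150187
  M+2: 0.21719018×0.3085 + 0.43239309×0.6915 = 0.366003
  M+4: 0.43239309×0.3085 + 0.28694328×0.6915 = 0.331815
  M+6: 0.28694328×0.3085 + 0.06347345×0.6915 = 0.132414
  M+8: 0.06347345×0.3085 = 0.019582
Scale to base peak (0.366003) = 100: 41.0 : 100.0 : 90.7 : 36.2 : 5.4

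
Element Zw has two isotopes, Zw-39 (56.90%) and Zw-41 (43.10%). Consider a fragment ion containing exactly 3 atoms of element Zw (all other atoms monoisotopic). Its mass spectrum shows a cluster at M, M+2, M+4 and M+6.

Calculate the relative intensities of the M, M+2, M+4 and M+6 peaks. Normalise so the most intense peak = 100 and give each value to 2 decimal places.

Each Zw atom is independently Zw-39 (p = 0.5690) or Zw-41 (q = 0.4310); the cluster is the binomial expansion (p + q)^3.
P(M) = 0.5690^3 = 0.184220
P(M+2) = 3 × 0.5690^2 × 0.4310^1 = 0.418623
P(M+4) = 3 × 0.5690^1 × 0.4310^2 = 0.317094
P(M+6) = 0.4310^3 = 0.080063
The M+2 peak is largest (0.418623); scaling to 100 gives 44.01 : 100.00 : 75.75 : 19.13.

44.01 : 100.00 : 75.75 : 19.13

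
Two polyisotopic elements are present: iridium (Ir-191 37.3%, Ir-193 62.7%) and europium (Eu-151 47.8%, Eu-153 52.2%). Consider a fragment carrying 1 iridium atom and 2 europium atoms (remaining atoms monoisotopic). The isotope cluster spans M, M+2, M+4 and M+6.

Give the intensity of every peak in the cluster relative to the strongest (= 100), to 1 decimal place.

Iridium pattern (n=1): 0.3730 : 0.6270
Europium pattern (n=2): 0.228484 : 0.499032 : 0.272484
Convolve the two distributions (both contribute in 2-u steps):
  M: 0.3730×0.228484 = 0.085225
  M+2: 0.3730×0.499032 + 0.6270×0.228484 = 0.329398
  M+4: 0.3730×0.272484 + 0.6270×0.499032 = 0.414530
  M+6: 0.6270×0.272484 = 0.170847
Scale to base peak (0.414530) = 100: 20.6 : 79.5 : 100.0 : 41.2

20.6 : 79.5 : 100.0 : 41.2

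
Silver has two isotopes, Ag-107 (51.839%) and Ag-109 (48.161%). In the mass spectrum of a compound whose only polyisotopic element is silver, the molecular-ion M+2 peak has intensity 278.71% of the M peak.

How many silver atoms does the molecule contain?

For n independent Ag atoms, I(M+2)/I(M) = n · (abundance Ag-109) / (abundance Ag-107) = n · 0.48161/0.51839.
n = 2.7871 × 0.51839/0.48161 = 3.00 ≈ 3

3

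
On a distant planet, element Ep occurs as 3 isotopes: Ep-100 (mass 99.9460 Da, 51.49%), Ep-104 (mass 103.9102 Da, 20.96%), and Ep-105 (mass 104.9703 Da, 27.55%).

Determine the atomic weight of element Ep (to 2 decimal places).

102.16 Da

The abundance-weighted mean is 0.5149 × 99.9460 + 0.2096 × 103.9102 + 0.2755 × 104.9703
= 51.46220 + 21.77958 + 28.91932 = 102.16110 Da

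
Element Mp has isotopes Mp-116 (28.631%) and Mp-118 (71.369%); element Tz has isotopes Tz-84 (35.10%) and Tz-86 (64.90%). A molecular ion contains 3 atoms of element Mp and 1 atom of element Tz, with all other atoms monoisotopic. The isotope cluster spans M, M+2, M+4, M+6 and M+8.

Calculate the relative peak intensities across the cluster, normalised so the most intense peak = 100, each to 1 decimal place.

Element Mp pattern (n=3): 0.02346981 : 0.17551082 : 0.43749893 : 0.36352044
Element Tz pattern (n=1): 0.3510 : 0.6490
Convolve the two distributions (both contribute in 2-u steps):
  M: 0.02346981×0.3510 = 0.008238
  M+2: 0.02346981×0.6490 + 0.17551082×0.3510 = 0.076836
  M+4: 0.17551082×0.6490 + 0.43749893×0.3510 = 0.267469
  M+6: 0.43749893×0.6490 + 0.36352044×0.3510 = 0.411532
  M+8: 0.36352044×0.6490 = 0.235925
Scale to base peak (0.411532) = 100: 2.0 : 18.7 : 65.0 : 100.0 : 57.3

2.0 : 18.7 : 65.0 : 100.0 : 57.3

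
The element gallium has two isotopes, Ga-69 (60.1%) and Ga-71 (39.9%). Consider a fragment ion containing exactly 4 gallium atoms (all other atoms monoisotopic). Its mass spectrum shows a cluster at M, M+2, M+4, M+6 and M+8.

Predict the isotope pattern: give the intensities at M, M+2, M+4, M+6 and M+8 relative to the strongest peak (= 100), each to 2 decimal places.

37.66 : 100.00 : 99.58 : 44.08 : 7.32

Each Ga atom is independently Ga-69 (p = 0.601) or Ga-71 (q = 0.399); the cluster is the binomial expansion (p + q)^4.
P(M) = 0.601^4 = 0.130466
P(M+2) = 4 × 0.601^3 × 0.399^1 = 0.346463
P(M+4) = 6 × 0.601^2 × 0.399^2 = 0.345021
P(M+6) = 4 × 0.601^1 × 0.399^3 = 0.152705
P(M+8) = 0.399^4 = 0.025345
The M+2 peak is largest (0.346463); scaling to 100 gives 37.66 : 100.00 : 99.58 : 44.08 : 7.32.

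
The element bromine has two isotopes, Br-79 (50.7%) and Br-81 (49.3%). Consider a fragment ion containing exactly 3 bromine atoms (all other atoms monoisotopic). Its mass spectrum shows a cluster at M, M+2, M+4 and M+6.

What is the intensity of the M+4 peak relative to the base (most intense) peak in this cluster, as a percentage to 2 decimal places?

97.24%

(0.507 + 0.493)^3 gives M 0.1303, M+2 0.3802, M+4 0.3697, M+6 0.1198; the largest is M+2.
P(M+2) = C(3,1) × 0.507^2 × 0.493^1 = 3 × 0.257049 × 0.4930 = 0.380175 (base)
P(M+4) = C(3,2) × 0.507^1 × 0.493^2 = 3 × 0.5070 × 0.243049 = 0.369678
Relative intensity = 0.369678 / 0.380175 × 100 = 97.24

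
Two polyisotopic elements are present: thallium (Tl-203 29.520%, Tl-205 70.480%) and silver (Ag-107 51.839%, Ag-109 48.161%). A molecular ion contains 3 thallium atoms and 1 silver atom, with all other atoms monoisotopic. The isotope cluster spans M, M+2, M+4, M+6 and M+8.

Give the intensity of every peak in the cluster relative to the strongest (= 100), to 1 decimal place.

3.4 : 27.4 : 80.5 : 100.0 : 42.9

Thallium pattern (n=3): 0.02572463 : 0.18425524 : 0.43991564 : 0.35010449
Silver pattern (n=1): 0.51839 : 0.48161
Convolve the two distributions (both contribute in 2-u steps):
  M: 0.02572463×0.51839 = 0.013335
  M+2: 0.02572463×0.48161 + 0.18425524×0.51839 = 0.107905
  M+4: 0.18425524×0.48161 + 0.43991564×0.51839 = 0.316787
  M+6: 0.43991564×0.48161 + 0.35010449×0.51839 = 0.393358
  M+8: 0.35010449×0.48161 = 0.168614
Scale to base peak (0.393358) = 100: 3.4 : 27.4 : 80.5 : 100.0 : 42.9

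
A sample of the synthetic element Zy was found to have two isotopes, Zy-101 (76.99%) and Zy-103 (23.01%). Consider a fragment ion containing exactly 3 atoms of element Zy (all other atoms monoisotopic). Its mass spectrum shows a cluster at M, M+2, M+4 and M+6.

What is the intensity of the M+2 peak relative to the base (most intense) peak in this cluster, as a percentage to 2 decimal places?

89.66%

Binomial terms of (0.7699 + 0.2301)^3: M 0.4564, M+2 0.4092, M+4 0.1223, M+6 0.0122 → M is the base peak.
P(M) = C(3,0) × 0.7699^3 × 0.2301^0 = 1 × 0.45635515 × 1.0000 = 0.456355 (base)
P(M+2) = C(3,1) × 0.7699^2 × 0.2301^1 = 3 × 0.59274601 × 0.2301 = 0.409173
Relative intensity = 0.409173 / 0.456355 × 100 = 89.66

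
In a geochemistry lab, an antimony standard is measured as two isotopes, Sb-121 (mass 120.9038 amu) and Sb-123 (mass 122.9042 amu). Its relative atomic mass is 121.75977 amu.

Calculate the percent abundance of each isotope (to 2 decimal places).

Let x be the fractional abundance of Sb-121; then Sb-123 has abundance 1 − x.
120.9038·x + 122.9042·(1 − x) = 121.75977
(120.9038 − 122.9042)·x = 121.75977 − 122.9042
x = -1.14443 / -2.0004 = 0.57210 → 57.21% Sb-121, 42.79% Sb-123.

Sb-121: 57.21%, Sb-123: 42.79%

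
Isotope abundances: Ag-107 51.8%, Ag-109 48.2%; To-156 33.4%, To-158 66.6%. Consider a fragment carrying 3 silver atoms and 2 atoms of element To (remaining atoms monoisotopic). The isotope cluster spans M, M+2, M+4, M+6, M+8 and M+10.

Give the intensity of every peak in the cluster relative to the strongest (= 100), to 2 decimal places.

4.49 : 30.45 : 79.53 : 100.00 : 60.82 : 14.39

Silver pattern (n=3): 0.13899183 : 0.3879965 : 0.3610315 : 0.11198017
Element To pattern (n=2): 0.111556 : 0.444888 : 0.443556
Convolve the two distributions (both contribute in 2-u steps):
  M: 0.13899183×0.111556 = 0.015505
  M+2: 0.13899183×0.444888 + 0.3879965×0.111556 = 0.105119
  M+4: 0.13899183×0.443556 + 0.3879965×0.444888 + 0.3610315×0.111556 = 0.274541
  M+6: 0.3879965×0.443556 + 0.3610315×0.444888 + 0.11198017×0.111556 = 0.345209
  M+8: 0.3610315×0.443556 + 0.11198017×0.444888 = 0.209956
  M+10: 0.11198017×0.443556 = 0.049669
Scale to base peak (0.345209) = 100: 4.49 : 30.45 : 79.53 : 100.00 : 60.82 : 14.39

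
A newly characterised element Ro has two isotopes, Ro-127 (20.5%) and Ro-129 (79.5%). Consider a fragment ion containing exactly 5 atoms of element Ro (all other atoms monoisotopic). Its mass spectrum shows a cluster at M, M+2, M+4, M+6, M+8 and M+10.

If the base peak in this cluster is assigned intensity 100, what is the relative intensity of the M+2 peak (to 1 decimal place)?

(0.205 + 0.795)^5 gives M 0.0004, M+2 0.0070, M+4 0.0544, M+6 0.2112, M+8 0.4094, M+10 0.3176; the largest is M+8.
P(M+8) = C(5,4) × 0.205^1 × 0.795^4 = 5 × 0.2050 × 0.3994556 = 0.409442 (base)
P(M+2) = C(5,1) × 0.205^4 × 0.795^1 = 5 × 0.0017661 × 0.7950 = 0.007020
Relative intensity = 0.007020 / 0.409442 × 100 = 1.7

1.7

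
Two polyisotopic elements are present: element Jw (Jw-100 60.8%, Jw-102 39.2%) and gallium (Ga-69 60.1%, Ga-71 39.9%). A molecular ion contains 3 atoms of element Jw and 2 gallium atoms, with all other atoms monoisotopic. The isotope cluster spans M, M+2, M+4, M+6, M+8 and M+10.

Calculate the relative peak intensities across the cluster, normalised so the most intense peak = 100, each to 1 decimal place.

23.5 : 76.6 : 100.0 : 65.2 : 21.3 : 2.8

Element Jw pattern (n=3): 0.22475571 : 0.43472486 : 0.28028314 : 0.06023629
Gallium pattern (n=2): 0.361201 : 0.479598 : 0.159201
Convolve the two distributions (both contribute in 2-u steps):
  M: 0.22475571×0.361201 = 0.081182
  M+2: 0.22475571×0.479598 + 0.43472486×0.361201 = 0.264815
  M+4: 0.22475571×0.159201 + 0.43472486×0.479598 + 0.28028314×0.361201 = 0.345513
  M+6: 0.43472486×0.159201 + 0.28028314×0.479598 + 0.06023629×0.361201 = 0.225389
  M+8: 0.28028314×0.159201 + 0.06023629×0.479598 = 0.073511
  M+10: 0.06023629×0.159201 = 0.009590
Scale to base peak (0.345513) = 100: 23.5 : 76.6 : 100.0 : 65.2 : 21.3 : 2.8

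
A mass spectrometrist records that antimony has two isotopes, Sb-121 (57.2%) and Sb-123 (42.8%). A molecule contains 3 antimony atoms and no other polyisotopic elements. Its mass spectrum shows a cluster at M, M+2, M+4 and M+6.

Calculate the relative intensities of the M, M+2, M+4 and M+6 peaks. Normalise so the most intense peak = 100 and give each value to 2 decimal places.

44.55 : 100.00 : 74.83 : 18.66

The 3 Sb atoms are independent, so intensities follow the terms of (0.572 + 0.428)^3.
P(M) = 0.572^3 = 0.187149
P(M+2) = 3 × 0.572^2 × 0.428^1 = 0.420104
P(M+4) = 3 × 0.572^1 × 0.428^2 = 0.314344
P(M+6) = 0.428^3 = 0.078403
The M+2 peak is largest (0.420104); scaling to 100 gives 44.55 : 100.00 : 74.83 : 18.66.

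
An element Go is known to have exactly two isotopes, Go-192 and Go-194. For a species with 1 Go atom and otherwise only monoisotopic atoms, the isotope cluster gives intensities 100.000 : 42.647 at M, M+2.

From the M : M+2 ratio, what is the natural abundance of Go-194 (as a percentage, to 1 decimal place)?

If p is the fraction of Go that is Go-192, then I(M+2)/I(M) = [C(1,1)·p^0·(1−p)] / p^1 = 1·(1−p)/p = 42.647/100.000 = 0.4265
(1−p)/p = 0.4265/1 = 0.4265  ⇒  p = 1/(1 + 0.4265) = 0.7010
Go-192: 70.1%, Go-194: 29.9%.

29.9%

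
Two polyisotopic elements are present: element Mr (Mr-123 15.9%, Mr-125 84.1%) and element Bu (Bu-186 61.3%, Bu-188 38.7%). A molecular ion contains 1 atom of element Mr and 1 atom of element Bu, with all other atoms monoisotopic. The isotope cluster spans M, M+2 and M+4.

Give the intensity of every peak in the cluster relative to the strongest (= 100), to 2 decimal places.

Element Mr pattern (n=1): 0.1590 : 0.8410
Element Bu pattern (n=1): 0.6130 : 0.3870
Convolve the two distributions (both contribute in 2-u steps):
  M: 0.1590×0.6130 = 0.097467
  M+2: 0.1590×0.3870 + 0.8410×0.6130 = 0.577066
  M+4: 0.8410×0.3870 = 0.325467
Scale to base peak (0.577066) = 100: 16.89 : 100.00 : 56.40

16.89 : 100.00 : 56.40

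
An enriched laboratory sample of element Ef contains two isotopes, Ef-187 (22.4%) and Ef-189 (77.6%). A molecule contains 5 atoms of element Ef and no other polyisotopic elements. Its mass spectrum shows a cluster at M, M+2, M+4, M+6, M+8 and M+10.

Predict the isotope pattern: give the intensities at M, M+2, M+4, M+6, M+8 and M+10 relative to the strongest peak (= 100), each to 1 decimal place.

0.1 : 2.4 : 16.7 : 57.7 : 100.0 : 69.3

Each Ef atom is independently Ef-187 (p = 0.224) or Ef-189 (q = 0.776); the cluster is the binomial expansion (p + q)^5.
P(M) = 0.224^5 = 0.000564
P(M+2) = 5 × 0.224^4 × 0.776^1 = 0.009768
P(M+4) = 10 × 0.224^3 × 0.776^2 = 0.067681
P(M+6) = 10 × 0.224^2 × 0.776^3 = 0.234467
P(M+8) = 5 × 0.224^1 × 0.776^4 = 0.406130
P(M+10) = 0.776^5 = 0.281390
The M+8 peak is largest (0.406130); scaling to 100 gives 0.1 : 2.4 : 16.7 : 57.7 : 100.0 : 69.3.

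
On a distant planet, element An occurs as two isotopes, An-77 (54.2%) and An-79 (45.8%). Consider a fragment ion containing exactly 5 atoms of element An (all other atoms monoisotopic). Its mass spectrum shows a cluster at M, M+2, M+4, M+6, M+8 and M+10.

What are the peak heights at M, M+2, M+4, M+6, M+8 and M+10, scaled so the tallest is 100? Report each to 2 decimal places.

The 5 An atoms are independent, so intensities follow the terms of (0.542 + 0.458)^5.
P(M) = 0.542^5 = 0.046773
P(M+2) = 5 × 0.542^4 × 0.458^1 = 0.197621
P(M+4) = 10 × 0.542^3 × 0.458^2 = 0.333986
P(M+6) = 10 × 0.542^2 × 0.458^3 = 0.282225
P(M+8) = 5 × 0.542^1 × 0.458^4 = 0.119243
P(M+10) = 0.458^5 = 0.020152
The M+4 peak is largest (0.333986); scaling to 100 gives 14.00 : 59.17 : 100.00 : 84.50 : 35.70 : 6.03.

14.00 : 59.17 : 100.00 : 84.50 : 35.70 : 6.03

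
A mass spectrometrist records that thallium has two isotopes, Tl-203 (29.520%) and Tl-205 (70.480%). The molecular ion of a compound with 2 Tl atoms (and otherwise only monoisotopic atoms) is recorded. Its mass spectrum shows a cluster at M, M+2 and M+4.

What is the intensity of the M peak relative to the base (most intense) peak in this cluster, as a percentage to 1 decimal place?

17.5%

Term probabilities: M 0.0871, M+2 0.4161, M+4 0.4967. Base peak = M+4.
P(M+4) = C(2,2) × 0.29520^0 × 0.70480^2 = 1 × 1.0000 × 0.49674304 = 0.496743 (base)
P(M) = C(2,0) × 0.29520^2 × 0.70480^0 = 1 × 0.08714304 × 1.0000 = 0.087143
Relative intensity = 0.087143 / 0.496743 × 100 = 17.5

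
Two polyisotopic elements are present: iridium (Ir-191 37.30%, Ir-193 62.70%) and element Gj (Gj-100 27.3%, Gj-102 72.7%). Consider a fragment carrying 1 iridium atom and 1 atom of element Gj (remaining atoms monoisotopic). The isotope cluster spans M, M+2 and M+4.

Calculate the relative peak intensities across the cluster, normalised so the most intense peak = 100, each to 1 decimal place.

22.3 : 97.0 : 100.0

Iridium pattern (n=1): 0.3730 : 0.6270
Element Gj pattern (n=1): 0.2730 : 0.7270
Convolve the two distributions (both contribute in 2-u steps):
  M: 0.3730×0.2730 = 0.101829
  M+2: 0.3730×0.7270 + 0.6270×0.2730 = 0.442342
  M+4: 0.6270×0.7270 = 0.455829
Scale to base peak (0.455829) = 100: 22.3 : 97.0 : 100.0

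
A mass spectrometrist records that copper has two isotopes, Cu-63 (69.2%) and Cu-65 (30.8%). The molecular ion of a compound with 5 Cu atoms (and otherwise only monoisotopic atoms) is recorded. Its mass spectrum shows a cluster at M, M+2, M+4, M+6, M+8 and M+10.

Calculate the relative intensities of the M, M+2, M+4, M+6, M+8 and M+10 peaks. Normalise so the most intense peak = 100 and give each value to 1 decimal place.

44.9 : 100.0 : 89.0 : 39.6 : 8.8 : 0.8

Each Cu atom is independently Cu-63 (p = 0.692) or Cu-65 (q = 0.308); the cluster is the binomial expansion (p + q)^5.
P(M) = 0.692^5 = 0.158683
P(M+2) = 5 × 0.692^4 × 0.308^1 = 0.353139
P(M+4) = 10 × 0.692^3 × 0.308^2 = 0.314355
P(M+6) = 10 × 0.692^2 × 0.308^3 = 0.139915
P(M+8) = 5 × 0.692^1 × 0.308^4 = 0.031137
P(M+10) = 0.308^5 = 0.002772
The M+2 peak is largest (0.353139); scaling to 100 gives 44.9 : 100.0 : 89.0 : 39.6 : 8.8 : 0.8.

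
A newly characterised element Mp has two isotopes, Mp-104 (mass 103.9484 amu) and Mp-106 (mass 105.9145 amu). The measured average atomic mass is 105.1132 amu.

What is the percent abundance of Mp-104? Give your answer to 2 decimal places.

Let x be the fractional abundance of Mp-104; then Mp-106 has abundance 1 − x.
103.9484·x + 105.9145·(1 − x) = 105.1132
(103.9484 − 105.9145)·x = 105.1132 − 105.9145
x = -0.8013 / -1.9661 = 0.40756 → 40.76% Mp-104, 59.24% Mp-106.

40.76%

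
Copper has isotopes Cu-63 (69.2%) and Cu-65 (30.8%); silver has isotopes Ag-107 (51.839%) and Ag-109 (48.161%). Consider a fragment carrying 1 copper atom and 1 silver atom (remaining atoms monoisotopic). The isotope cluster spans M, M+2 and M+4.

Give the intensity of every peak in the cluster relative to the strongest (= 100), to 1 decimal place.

72.8 : 100.0 : 30.1

Copper pattern (n=1): 0.6920 : 0.3080
Silver pattern (n=1): 0.51839 : 0.48161
Convolve the two distributions (both contribute in 2-u steps):
  M: 0.6920×0.51839 = 0.358726
  M+2: 0.6920×0.48161 + 0.3080×0.51839 = 0.492938
  M+4: 0.3080×0.48161 = 0.148336
Scale to base peak (0.492938) = 100: 72.8 : 100.0 : 30.1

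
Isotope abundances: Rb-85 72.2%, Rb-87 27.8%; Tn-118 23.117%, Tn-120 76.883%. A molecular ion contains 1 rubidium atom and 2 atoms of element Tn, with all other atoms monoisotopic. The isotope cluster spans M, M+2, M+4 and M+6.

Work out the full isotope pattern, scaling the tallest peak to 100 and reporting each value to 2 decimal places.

Rubidium pattern (n=1): 0.7220 : 0.2780
Element Tn pattern (n=2): 0.05343957 : 0.35546086 : 0.59109957
Convolve the two distributions (both contribute in 2-u steps):
  M: 0.7220×0.05343957 = 0.038583
  M+2: 0.7220×0.35546086 + 0.2780×0.05343957 = 0.271499
  M+4: 0.7220×0.59109957 + 0.2780×0.35546086 = 0.525592
  M+6: 0.2780×0.59109957 = 0.164326
Scale to base peak (0.525592) = 100: 7.34 : 51.66 : 100.00 : 31.26

7.34 : 51.66 : 100.00 : 31.26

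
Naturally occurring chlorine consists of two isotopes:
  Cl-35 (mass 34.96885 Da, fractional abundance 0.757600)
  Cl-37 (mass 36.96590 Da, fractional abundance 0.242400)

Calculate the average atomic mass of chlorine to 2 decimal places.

The abundance-weighted mean is 0.757600 × 34.96885 + 0.242400 × 36.96590
= 26.492401 + 8.960534 = 35.452935 Da

35.45 Da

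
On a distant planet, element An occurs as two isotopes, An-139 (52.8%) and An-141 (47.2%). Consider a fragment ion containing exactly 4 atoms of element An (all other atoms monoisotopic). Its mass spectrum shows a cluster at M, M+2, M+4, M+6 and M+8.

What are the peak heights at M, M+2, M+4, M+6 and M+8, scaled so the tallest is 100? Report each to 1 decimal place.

Each An atom is independently An-139 (p = 0.528) or An-141 (q = 0.472); the cluster is the binomial expansion (p + q)^4.
P(M) = 0.528^4 = 0.077721
P(M+2) = 4 × 0.528^3 × 0.472^1 = 0.277910
P(M+4) = 6 × 0.528^2 × 0.472^2 = 0.372652
P(M+6) = 4 × 0.528^1 × 0.472^3 = 0.222085
P(M+8) = 0.472^4 = 0.049633
The M+4 peak is largest (0.372652); scaling to 100 gives 20.9 : 74.6 : 100.0 : 59.6 : 13.3.

20.9 : 74.6 : 100.0 : 59.6 : 13.3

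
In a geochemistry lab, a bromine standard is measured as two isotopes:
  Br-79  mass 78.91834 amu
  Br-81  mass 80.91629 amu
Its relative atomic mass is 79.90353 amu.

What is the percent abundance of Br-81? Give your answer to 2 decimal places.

49.31%

Let x be the fractional abundance of Br-79; then Br-81 has abundance 1 − x.
78.91834·x + 80.91629·(1 − x) = 79.90353
(78.91834 − 80.91629)·x = 79.90353 − 80.91629
x = -1.01276 / -1.99795 = 0.50690 → 50.69% Br-79, 49.31% Br-81.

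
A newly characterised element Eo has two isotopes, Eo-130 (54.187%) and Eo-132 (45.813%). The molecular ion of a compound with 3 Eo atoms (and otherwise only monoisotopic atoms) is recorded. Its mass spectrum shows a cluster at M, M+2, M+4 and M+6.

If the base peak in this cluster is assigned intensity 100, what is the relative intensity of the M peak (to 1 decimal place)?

39.4

Binomial terms of (0.54187 + 0.45813)^3: M 0.1591, M+2 0.4036, M+4 0.3412, M+6 0.0962 → M+2 is the base peak.
P(M+2) = C(3,1) × 0.54187^2 × 0.45813^1 = 3 × 0.2936231 × 0.45813 = 0.403553 (base)
P(M) = C(3,0) × 0.54187^3 × 0.45813^0 = 1 × 0.15910555 × 1.0000 = 0.159106
Relative intensity = 0.159106 / 0.403553 × 100 = 39.4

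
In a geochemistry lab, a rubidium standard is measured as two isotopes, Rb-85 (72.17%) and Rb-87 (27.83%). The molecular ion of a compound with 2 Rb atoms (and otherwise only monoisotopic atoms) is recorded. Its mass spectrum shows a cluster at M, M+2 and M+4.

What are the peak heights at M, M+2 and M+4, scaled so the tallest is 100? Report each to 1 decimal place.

100.0 : 77.1 : 14.9

The 2 Rb atoms are independent, so intensities follow the terms of (0.7217 + 0.2783)^2.
P(M) = 0.7217^2 = 0.520851
P(M+2) = 2 × 0.7217^1 × 0.2783^1 = 0.401698
P(M+4) = 0.2783^2 = 0.077451
The M peak is largest (0.520851); scaling to 100 gives 100.0 : 77.1 : 14.9.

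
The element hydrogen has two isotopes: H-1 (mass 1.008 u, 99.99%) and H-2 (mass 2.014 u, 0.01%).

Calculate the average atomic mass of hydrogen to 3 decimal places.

Ar = Σ fᵢ·mᵢ = 0.9999 × 1.008 + 0.0001 × 2.014
= 1.0079 + 0.0002 = 1.0081 u

1.008 u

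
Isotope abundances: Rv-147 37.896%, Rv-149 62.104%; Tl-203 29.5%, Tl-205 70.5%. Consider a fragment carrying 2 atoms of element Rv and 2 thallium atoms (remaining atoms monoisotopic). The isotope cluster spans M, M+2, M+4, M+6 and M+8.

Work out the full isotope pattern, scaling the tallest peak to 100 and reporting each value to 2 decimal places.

Element Rv pattern (n=2): 0.14361068 : 0.47069864 : 0.38569068
Thallium pattern (n=2): 0.087025 : 0.41595 : 0.497025
Convolve the two distributions (both contribute in 2-u steps):
  M: 0.14361068×0.087025 = 0.012498
  M+2: 0.14361068×0.41595 + 0.47069864×0.087025 = 0.100697
  M+4: 0.14361068×0.497025 + 0.47069864×0.41595 + 0.38569068×0.087025 = 0.300730
  M+6: 0.47069864×0.497025 + 0.38569068×0.41595 = 0.394377
  M+8: 0.38569068×0.497025 = 0.191698
Scale to base peak (0.394377) = 100: 3.17 : 25.53 : 76.25 : 100.00 : 48.61

3.17 : 25.53 : 76.25 : 100.00 : 48.61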